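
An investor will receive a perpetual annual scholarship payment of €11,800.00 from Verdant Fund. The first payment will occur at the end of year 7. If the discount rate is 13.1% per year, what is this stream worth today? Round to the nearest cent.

€43036.32

Value at end of year 6: C / r = €11,800.00 / 0.131 = €90,076.3359
Discount to today: PV = €90,076.3359 / (1 + 0.131)^6 = €90,076.3359 / 2.093031 = €43,036.32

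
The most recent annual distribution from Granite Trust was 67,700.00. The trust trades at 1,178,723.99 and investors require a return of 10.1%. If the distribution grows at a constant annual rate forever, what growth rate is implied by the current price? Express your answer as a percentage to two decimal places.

4.12%

P = D₀(1+g)/(r−g) ⇒ P(r−g) = D₀(1+g) ⇒ g(P+D₀) = P·r − D₀
g = (P·r − D₀)/(P + D₀) = (1,178,723.99×0.101 − 67,700.00) / (1,178,723.99 + 67,700.00) = 0.041199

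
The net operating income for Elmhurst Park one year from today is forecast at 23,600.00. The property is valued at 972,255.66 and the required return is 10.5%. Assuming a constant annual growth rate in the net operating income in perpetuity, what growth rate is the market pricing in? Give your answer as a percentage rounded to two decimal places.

P = D₁/(r−g) ⇒ g = r − D₁/P = 0.105 − 23,600.00/972,255.66 = 0.080727

8.07%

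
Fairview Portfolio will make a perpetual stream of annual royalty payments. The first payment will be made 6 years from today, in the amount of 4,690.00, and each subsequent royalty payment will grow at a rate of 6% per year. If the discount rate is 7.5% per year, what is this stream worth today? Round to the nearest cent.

217790.67

Value at end of year 5: C₁ / (r − g) = 4,690.00 / (0.075 − 0.06) = 312,666.6667
Discount to today: PV = 312,666.6667 / (1 + 0.075)^5 = 312,666.6667 / 1.435629 = 217,790.67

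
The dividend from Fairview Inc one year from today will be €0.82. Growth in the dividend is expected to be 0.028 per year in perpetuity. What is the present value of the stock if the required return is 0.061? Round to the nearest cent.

Growing perpetuity: P = D₁ / (r − g) = €0.8200 / (0.061 − 0.028) = €24.85

€24.85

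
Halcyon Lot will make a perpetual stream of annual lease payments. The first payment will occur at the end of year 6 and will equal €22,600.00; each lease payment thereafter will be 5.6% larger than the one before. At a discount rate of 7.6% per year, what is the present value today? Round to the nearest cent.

Value at end of year 5: C₁ / (r − g) = €22,600.00 / (0.076 − 0.056) = €1,130,000.0000
Discount to today: PV = €1,130,000.0000 / (1 + 0.076)^5 = €1,130,000.0000 / 1.442319 = €783,460.47

€783460.47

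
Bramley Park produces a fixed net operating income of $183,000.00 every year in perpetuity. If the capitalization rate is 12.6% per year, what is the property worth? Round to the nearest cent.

Level perpetuity: PV = C / r = $183,000.00 / 0.126 = $1,452,380.95

$1452380.95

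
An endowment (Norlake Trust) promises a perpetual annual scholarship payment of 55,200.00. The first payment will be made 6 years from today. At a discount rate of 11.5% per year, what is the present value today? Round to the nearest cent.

Value at end of year 5: C / r = 55,200.00 / 0.115 = 480,000.0000
Discount to today: PV = 480,000.0000 / (1 + 0.115)^5 = 480,000.0000 / 1.723353 = 278,526.74

278526.74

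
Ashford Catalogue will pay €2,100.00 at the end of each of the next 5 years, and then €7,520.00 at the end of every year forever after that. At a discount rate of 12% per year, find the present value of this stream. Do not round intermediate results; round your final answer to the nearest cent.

PV of 5-year annuity: €2,100.00 × [1 − (1+0.12)^−5] / 0.12 = 7570.03002
Perpetuity value at year 5: €7,520.00 / 0.12 = 62666.66667
PV of perpetuity: 62666.66667 / (1+0.12)^5 = 35558.74963
Total PV = 7570.03002 + 35558.74963 = 43128.77965

€43128.78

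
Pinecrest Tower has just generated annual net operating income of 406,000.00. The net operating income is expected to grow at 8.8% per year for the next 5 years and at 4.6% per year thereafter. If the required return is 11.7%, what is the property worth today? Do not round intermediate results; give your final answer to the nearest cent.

7121441.49

D_1 = 441728.00000
D_2 = 480600.06400
D_3 = 522892.86963
D_4 = 568907.44216
D_5 = 618971.29707
Terminal value at year 5: TV = D_5×(1+g_2)/(r−g_2) = 647443.97673/0.071 = 9118929.24979
P_0 = D_1/(1+r)^1 + D_2/(1+r)^2 + D_3/(1+r)^3 + D_4/(1+r)^4 + D_5/(1+r)^5 + TV/(1+r)^5
    = 395459.26589 + 385192.19453 + 375191.68097 + 365450.80474 + 355962.82503 + 5244184.71809 = 7121441.48926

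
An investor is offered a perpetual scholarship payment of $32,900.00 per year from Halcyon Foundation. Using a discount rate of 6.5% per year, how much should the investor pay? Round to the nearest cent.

Level perpetuity: PV = C / r = $32,900.00 / 0.065 = $506,153.85

$506153.85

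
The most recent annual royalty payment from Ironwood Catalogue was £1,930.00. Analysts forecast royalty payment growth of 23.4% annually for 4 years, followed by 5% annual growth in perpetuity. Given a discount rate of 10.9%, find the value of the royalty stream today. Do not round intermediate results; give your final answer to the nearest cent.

D_1 = 2381.62000
D_2 = 2938.91908
D_3 = 3626.62614
D_4 = 4475.25666
Terminal value at year 4: TV = D_4×(1+g_2)/(r−g_2) = 4699.01950/0.059 = 79644.39823
P_0 = D_1/(1+r)^1 + D_2/(1+r)^2 + D_3/(1+r)^3 + D_4/(1+r)^4 + TV/(1+r)^4
    = 2147.53832 + 2389.59629 + 2658.93763 + 2958.63754 + 52653.71891 = 62808.42869

£62808.43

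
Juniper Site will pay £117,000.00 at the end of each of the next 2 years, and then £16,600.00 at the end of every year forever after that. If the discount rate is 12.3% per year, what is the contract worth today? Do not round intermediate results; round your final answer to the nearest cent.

£303973.94

PV of 2-year annuity: £117,000.00 × [1 − (1+0.123)^−2] / 0.123 = 196959.23256
Perpetuity value at year 2: £16,600.00 / 0.123 = 134959.34959
PV of perpetuity: 134959.34959 / (1+0.123)^2 = 107014.70634
Total PV = 196959.23256 + 107014.70634 = 303973.93890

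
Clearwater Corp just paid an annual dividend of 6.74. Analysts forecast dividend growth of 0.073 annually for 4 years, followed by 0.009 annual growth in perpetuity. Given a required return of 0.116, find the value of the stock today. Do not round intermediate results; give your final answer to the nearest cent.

78.77

D_1 = 7.23202
D_2 = 7.75996
D_3 = 8.32643
D_4 = 8.93426
Terminal value at year 4: TV = D_4×(1+g_2)/(r−g_2) = 9.01467/0.107 = 84.24928
P_0 = D_1/(1+r)^1 + D_2/(1+r)^2 + D_3/(1+r)^3 + D_4/(1+r)^4 + TV/(1+r)^4
    = 6.48030 + 6.23062 + 5.99055 + 5.75973 + 54.31370 = 78.77490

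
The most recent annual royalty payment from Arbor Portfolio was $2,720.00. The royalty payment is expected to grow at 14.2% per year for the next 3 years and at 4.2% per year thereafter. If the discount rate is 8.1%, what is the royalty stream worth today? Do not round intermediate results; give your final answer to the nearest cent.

D_1 = 3106.24000
D_2 = 3547.32608
D_3 = 4051.04638
Terminal value at year 3: TV = D_3×(1+g_2)/(r−g_2) = 4221.19033/0.039 = 108235.64952
P_0 = D_1/(1+r)^1 + D_2/(1+r)^2 + D_3/(1+r)^3 + TV/(1+r)^3
    = 2873.48751 + 3035.63621 + 3206.93483 + 85682.72022 = 94798.77876

$94798.78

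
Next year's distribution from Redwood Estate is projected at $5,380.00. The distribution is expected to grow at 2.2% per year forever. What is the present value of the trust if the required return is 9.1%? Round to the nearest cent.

Growing perpetuity: P = D₁ / (r − g) = $5,380.0000 / (0.091 − 0.022) = $77,971.01

$77971.01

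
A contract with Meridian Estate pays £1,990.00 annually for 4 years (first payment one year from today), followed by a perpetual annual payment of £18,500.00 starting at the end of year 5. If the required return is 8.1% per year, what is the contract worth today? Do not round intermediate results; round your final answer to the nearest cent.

£173833.35

PV of 4-year annuity: £1,990.00 × [1 − (1+0.081)^−4] / 0.081 = 6576.48788
Perpetuity value at year 4: £18,500.00 / 0.081 = 228395.06173
PV of perpetuity: 228395.06173 / (1+0.081)^4 = 167256.85785
Total PV = 6576.48788 + 167256.85785 = 173833.34573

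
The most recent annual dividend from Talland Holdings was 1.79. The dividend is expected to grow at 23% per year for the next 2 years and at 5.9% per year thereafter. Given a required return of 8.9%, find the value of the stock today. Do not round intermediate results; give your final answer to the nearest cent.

84.91

D_1 = 2.20170
D_2 = 2.70809
Terminal value at year 2: TV = D_2×(1+g_2)/(r−g_2) = 2.86787/0.03 = 95.59561
P_0 = D_1/(1+r)^1 + D_2/(1+r)^2 + TV/(1+r)^2
    = 2.02176 + 2.28353 + 80.60875 = 84.91405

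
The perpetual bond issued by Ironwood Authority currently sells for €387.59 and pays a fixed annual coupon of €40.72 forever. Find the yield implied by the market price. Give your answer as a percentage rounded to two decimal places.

10.51%

P = C/r ⇒ r = C/P = €40.72/€387.59 = 0.105059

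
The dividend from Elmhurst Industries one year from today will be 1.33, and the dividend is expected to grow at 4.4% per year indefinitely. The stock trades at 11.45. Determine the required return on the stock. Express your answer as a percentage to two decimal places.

P = D₁/(r − g) ⇒ r = D₁/P + g = 1.3300/11.45 + 0.044 = 0.116157 + 0.044 = 0.160157

16.02%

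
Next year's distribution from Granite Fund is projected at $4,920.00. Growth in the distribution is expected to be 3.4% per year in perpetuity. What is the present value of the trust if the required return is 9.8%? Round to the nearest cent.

$76875.00

Growing perpetuity: P = D₁ / (r − g) = $4,920.0000 / (0.098 − 0.034) = $76,875.00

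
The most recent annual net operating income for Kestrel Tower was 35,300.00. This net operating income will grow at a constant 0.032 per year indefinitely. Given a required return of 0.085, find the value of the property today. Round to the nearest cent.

687350.94

D₁ = D₀ × (1 + g) = 35,300.00 × 1.032 = 36,429.6000
Growing perpetuity: P = D₁ / (r − g) = 36,429.6000 / (0.085 − 0.032) = 687,350.94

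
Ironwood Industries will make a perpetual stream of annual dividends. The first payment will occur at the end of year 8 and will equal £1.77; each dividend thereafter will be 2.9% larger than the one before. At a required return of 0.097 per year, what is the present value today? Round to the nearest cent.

Value at end of year 7: C₁ / (r − g) = £1.77 / (0.097 − 0.029) = £26.0294
Discount to today: PV = £26.0294 / (1 + 0.097)^7 = £26.0294 / 1.911817 = £13.62

£13.62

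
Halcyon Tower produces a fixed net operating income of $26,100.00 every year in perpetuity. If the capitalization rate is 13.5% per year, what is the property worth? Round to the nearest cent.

Level perpetuity: PV = C / r = $26,100.00 / 0.135 = $193,333.33

$193333.33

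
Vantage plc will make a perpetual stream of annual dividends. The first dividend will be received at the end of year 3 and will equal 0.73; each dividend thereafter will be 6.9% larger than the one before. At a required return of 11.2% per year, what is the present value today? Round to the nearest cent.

Value at end of year 2: C₁ / (r − g) = 0.73 / (0.112 − 0.069) = 16.9767
Discount to today: PV = 16.9767 / (1 + 0.112)^2 = 16.9767 / 1.236544 = 13.73

13.73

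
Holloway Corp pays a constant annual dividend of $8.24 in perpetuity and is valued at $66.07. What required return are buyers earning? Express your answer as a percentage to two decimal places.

P = C/r ⇒ r = C/P = $8.24/$66.07 = 0.124716

12.47%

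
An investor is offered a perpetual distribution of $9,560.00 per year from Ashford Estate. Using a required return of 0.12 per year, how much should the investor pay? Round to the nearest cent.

Level perpetuity: PV = C / r = $9,560.00 / 0.12 = $79,666.67

$79666.67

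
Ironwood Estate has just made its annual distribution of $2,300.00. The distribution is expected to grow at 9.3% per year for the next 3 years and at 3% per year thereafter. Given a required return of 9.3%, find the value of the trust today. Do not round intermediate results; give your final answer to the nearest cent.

$44503.17

D_1 = 2513.90000
D_2 = 2747.69270
D_3 = 3003.22812
Terminal value at year 3: TV = D_3×(1+g_2)/(r−g_2) = 3093.32496/0.063 = 49100.39627
P_0 = D_1/(1+r)^1 + D_2/(1+r)^2 + D_3/(1+r)^3 + TV/(1+r)^3
    = 2300.00000 + 2300.00000 + 2300.00000 + 37603.17460 = 44503.17460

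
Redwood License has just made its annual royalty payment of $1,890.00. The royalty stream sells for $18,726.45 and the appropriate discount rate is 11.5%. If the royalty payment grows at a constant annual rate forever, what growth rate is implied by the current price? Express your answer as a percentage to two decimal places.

1.28%

P = D₀(1+g)/(r−g) ⇒ P(r−g) = D₀(1+g) ⇒ g(P+D₀) = P·r − D₀
g = (P·r − D₀)/(P + D₀) = ($18,726.45×0.115 − $1,890.00) / ($18,726.45 + $1,890.00) = 0.012783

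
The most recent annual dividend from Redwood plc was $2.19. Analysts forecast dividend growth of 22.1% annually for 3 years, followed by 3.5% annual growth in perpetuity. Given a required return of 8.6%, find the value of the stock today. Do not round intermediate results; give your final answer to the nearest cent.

D_1 = 2.67399
D_2 = 3.26494
D_3 = 3.98649
Terminal value at year 3: TV = D_3×(1+g_2)/(r−g_2) = 4.12602/0.051 = 80.90238
P_0 = D_1/(1+r)^1 + D_2/(1+r)^2 + D_3/(1+r)^3 + TV/(1+r)^3
    = 2.46224 + 2.76832 + 3.11244 + 63.16432 = 71.50732

$71.51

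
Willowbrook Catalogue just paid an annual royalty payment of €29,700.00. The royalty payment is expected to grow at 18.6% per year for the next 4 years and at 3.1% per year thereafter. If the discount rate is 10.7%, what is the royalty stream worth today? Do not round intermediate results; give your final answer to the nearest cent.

D_1 = 35224.20000
D_2 = 41775.90120
D_3 = 49546.21882
D_4 = 58761.81552
Terminal value at year 4: TV = D_4×(1+g_2)/(r−g_2) = 60583.43181/0.076 = 797150.41849
P_0 = D_1/(1+r)^1 + D_2/(1+r)^2 + D_3/(1+r)^3 + D_4/(1+r)^4 + TV/(1+r)^4
    = 31819.51220 + 34090.28136 + 36523.10180 + 39129.53815 + 530823.07675 = 672385.51026

€672385.51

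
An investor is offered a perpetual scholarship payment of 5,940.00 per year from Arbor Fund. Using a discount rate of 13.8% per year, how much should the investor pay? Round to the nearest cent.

43043.48

Level perpetuity: PV = C / r = 5,940.00 / 0.138 = 43,043.48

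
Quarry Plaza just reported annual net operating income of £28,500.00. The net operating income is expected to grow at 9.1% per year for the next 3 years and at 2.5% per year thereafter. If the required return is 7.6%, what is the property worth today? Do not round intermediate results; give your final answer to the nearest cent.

D_1 = 31093.50000
D_2 = 33923.00850
D_3 = 37010.00227
Terminal value at year 3: TV = D_3×(1+g_2)/(r−g_2) = 37935.25233/0.051 = 743828.47707
P_0 = D_1/(1+r)^1 + D_2/(1+r)^2 + D_3/(1+r)^3 + TV/(1+r)^3
    = 28897.30483 + 29300.14830 + 29708.60762 + 597084.76095 = 684990.82170

£684990.82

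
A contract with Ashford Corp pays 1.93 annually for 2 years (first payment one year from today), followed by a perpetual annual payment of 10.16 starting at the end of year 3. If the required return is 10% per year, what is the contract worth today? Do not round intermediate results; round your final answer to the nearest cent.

87.32

PV of 2-year annuity: 1.93 × [1 − (1+0.1)^−2] / 0.1 = 3.34959
Perpetuity value at year 2: 10.16 / 0.1 = 101.60000
PV of perpetuity: 101.60000 / (1+0.1)^2 = 83.96694
Total PV = 3.34959 + 83.96694 = 87.31653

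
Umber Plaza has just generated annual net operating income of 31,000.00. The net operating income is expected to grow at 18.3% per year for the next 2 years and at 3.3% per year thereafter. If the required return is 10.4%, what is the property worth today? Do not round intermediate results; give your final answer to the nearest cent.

586700.63

D_1 = 36673.00000
D_2 = 43384.15900
Terminal value at year 2: TV = D_2×(1+g_2)/(r−g_2) = 44815.83625/0.071 = 631208.96123
P_0 = D_1/(1+r)^1 + D_2/(1+r)^2 + TV/(1+r)^2
    = 33218.29710 + 35595.33104 + 517886.99954 = 586700.62768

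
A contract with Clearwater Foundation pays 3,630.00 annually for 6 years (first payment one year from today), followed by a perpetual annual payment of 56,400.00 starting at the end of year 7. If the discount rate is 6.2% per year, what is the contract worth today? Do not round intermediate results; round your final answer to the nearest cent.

651812.81

PV of 6-year annuity: 3,630.00 × [1 − (1+0.062)^−6] / 0.062 = 17738.27055
Perpetuity value at year 6: 56,400.00 / 0.062 = 909677.41935
PV of perpetuity: 909677.41935 / (1+0.062)^6 = 634074.53811
Total PV = 17738.27055 + 634074.53811 = 651812.80866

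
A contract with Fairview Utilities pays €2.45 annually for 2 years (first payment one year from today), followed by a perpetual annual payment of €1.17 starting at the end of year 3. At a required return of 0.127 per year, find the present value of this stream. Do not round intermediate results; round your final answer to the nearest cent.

€11.36

PV of 2-year annuity: €2.45 × [1 − (1+0.127)^−2] / 0.127 = 4.10285
Perpetuity value at year 2: €1.17 / 0.127 = 9.21260
PV of perpetuity: 9.21260 / (1+0.127)^2 = 7.25328
Total PV = 4.10285 + 7.25328 = 11.35613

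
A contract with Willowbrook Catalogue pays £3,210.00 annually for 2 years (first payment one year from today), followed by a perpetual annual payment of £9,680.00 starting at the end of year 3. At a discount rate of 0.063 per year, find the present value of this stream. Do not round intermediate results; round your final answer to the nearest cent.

PV of 2-year annuity: £3,210.00 × [1 − (1+0.063)^−2] / 0.063 = 5860.54131
Perpetuity value at year 2: £9,680.00 / 0.063 = 153650.79365
PV of perpetuity: 153650.79365 / (1+0.063)^2 = 135977.88404
Total PV = 5860.54131 + 135977.88404 = 141838.42535

£141838.43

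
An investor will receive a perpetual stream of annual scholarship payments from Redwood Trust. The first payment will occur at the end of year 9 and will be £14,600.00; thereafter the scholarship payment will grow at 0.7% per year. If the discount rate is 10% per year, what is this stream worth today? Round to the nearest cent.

Value at end of year 8: C₁ / (r − g) = £14,600.00 / (0.1 − 0.007) = £156,989.2473
Discount to today: PV = £156,989.2473 / (1 + 0.1)^8 = £156,989.2473 / 2.143589 = £73,236.64

£73236.64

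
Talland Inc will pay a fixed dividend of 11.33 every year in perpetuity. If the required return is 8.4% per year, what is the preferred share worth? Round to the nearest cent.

134.88

Level perpetuity: PV = C / r = 11.33 / 0.084 = 134.88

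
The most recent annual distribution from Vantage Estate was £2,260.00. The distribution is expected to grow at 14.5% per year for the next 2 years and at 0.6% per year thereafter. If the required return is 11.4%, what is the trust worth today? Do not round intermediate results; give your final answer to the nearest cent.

£26949.83

D_1 = 2587.70000
D_2 = 2962.91650
Terminal value at year 2: TV = D_2×(1+g_2)/(r−g_2) = 2980.69400/0.108 = 27599.01851
P_0 = D_1/(1+r)^1 + D_2/(1+r)^2 + TV/(1+r)^2
    = 2322.89048 + 2387.53106 + 22239.40972 = 26949.83127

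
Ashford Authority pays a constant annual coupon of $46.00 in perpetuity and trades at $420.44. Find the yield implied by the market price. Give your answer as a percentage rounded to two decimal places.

P = C/r ⇒ r = C/P = $46.00/$420.44 = 0.109409

10.94%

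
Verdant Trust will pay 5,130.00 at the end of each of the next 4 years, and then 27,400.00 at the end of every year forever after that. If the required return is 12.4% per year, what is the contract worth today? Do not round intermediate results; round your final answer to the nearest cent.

PV of 4-year annuity: 5,130.00 × [1 − (1+0.124)^−4] / 0.124 = 15451.24003
Perpetuity value at year 4: 27,400.00 / 0.124 = 220967.74194
PV of perpetuity: 220967.74194 / (1+0.124)^4 = 138440.65096
Total PV = 15451.24003 + 138440.65096 = 153891.89099

153891.89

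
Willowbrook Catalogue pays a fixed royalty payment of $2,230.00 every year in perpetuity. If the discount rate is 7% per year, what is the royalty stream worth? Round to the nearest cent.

Level perpetuity: PV = C / r = $2,230.00 / 0.07 = $31,857.14

$31857.14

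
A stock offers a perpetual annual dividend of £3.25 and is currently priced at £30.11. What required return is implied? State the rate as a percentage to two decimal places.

10.79%

P = C/r ⇒ r = C/P = £3.25/£30.11 = 0.107938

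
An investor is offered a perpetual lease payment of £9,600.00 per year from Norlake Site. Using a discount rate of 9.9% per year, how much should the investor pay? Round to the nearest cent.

£96969.70

Level perpetuity: PV = C / r = £9,600.00 / 0.099 = £96,969.70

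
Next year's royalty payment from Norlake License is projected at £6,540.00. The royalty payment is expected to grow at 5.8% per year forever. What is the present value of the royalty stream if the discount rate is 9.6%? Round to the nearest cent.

£172105.26

Growing perpetuity: P = D₁ / (r − g) = £6,540.0000 / (0.096 − 0.058) = £172,105.26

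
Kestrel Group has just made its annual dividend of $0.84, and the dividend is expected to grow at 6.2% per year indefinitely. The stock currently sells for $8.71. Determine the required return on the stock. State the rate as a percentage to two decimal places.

D₁ = $0.84 × 1.062 = $0.8921
P = D₁/(r − g) ⇒ r = D₁/P + g = $0.8921/$8.71 + 0.062 = 0.102420 + 0.062 = 0.164420

16.44%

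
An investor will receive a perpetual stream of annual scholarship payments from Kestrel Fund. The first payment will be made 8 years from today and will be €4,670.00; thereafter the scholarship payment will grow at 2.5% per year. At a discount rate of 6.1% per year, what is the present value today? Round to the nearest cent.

Value at end of year 7: C₁ / (r − g) = €4,670.00 / (0.061 − 0.025) = €129,722.2222
Discount to today: PV = €129,722.2222 / (1 + 0.061)^7 = €129,722.2222 / 1.513588 = €85,705.11

€85705.11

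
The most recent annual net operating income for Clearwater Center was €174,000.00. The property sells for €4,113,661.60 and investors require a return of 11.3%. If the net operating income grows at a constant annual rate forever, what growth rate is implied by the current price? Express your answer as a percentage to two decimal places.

P = D₀(1+g)/(r−g) ⇒ P(r−g) = D₀(1+g) ⇒ g(P+D₀) = P·r − D₀
g = (P·r − D₀)/(P + D₀) = (€4,113,661.60×0.113 − €174,000.00) / (€4,113,661.60 + €174,000.00) = 0.067833

6.78%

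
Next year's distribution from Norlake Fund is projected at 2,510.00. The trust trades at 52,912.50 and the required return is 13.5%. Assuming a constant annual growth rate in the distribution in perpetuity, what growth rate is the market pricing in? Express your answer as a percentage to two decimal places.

P = D₁/(r−g) ⇒ g = r − D₁/P = 0.135 − 2,510.00/52,912.50 = 0.087563

8.76%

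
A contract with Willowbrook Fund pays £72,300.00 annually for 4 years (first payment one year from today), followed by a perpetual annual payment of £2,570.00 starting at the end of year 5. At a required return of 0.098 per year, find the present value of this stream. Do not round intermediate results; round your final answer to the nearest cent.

PV of 4-year annuity: £72,300.00 × [1 − (1+0.098)^−4] / 0.098 = 230177.01908
Perpetuity value at year 4: £2,570.00 / 0.098 = 26224.48980
PV of perpetuity: 26224.48980 / (1+0.098)^4 = 18042.54043
Total PV = 230177.01908 + 18042.54043 = 248219.55951

£248219.56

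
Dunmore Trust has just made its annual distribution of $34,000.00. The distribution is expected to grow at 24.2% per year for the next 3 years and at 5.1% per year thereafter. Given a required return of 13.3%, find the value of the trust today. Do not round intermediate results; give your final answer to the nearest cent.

$696955.68

D_1 = 42228.00000
D_2 = 52447.17600
D_3 = 65139.39259
Terminal value at year 3: TV = D_3×(1+g_2)/(r−g_2) = 68461.50161/0.082 = 834896.36115
P_0 = D_1/(1+r)^1 + D_2/(1+r)^2 + D_3/(1+r)^3 + TV/(1+r)^3
    = 37270.96205 + 40856.60623 + 44787.20648 + 574040.90258 = 696955.67734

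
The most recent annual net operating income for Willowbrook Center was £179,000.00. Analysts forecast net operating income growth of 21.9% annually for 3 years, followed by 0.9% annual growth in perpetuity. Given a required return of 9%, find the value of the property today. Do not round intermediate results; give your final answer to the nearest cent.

D_1 = 218201.00000
D_2 = 265987.01900
D_3 = 324238.17616
Terminal value at year 3: TV = D_3×(1+g_2)/(r−g_2) = 327156.31975/0.081 = 4038966.91045
P_0 = D_1/(1+r)^1 + D_2/(1+r)^2 + D_3/(1+r)^3 + TV/(1+r)^3
    = 200184.40367 + 223875.95236 + 250371.36324 + 3118823.52476 = 3793255.24403

£3793255.24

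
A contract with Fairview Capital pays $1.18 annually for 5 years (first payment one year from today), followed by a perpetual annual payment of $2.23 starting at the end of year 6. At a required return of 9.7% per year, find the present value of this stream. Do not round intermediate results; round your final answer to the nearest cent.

$18.98

PV of 5-year annuity: $1.18 × [1 − (1+0.097)^−5] / 0.097 = 4.50762
Perpetuity value at year 5: $2.23 / 0.097 = 22.98969
PV of perpetuity: 22.98969 / (1+0.097)^5 = 14.47105
Total PV = 4.50762 + 14.47105 = 18.97867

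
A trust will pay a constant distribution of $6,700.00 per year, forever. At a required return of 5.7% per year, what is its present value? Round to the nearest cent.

$117543.86

Level perpetuity: PV = C / r = $6,700.00 / 0.057 = $117,543.86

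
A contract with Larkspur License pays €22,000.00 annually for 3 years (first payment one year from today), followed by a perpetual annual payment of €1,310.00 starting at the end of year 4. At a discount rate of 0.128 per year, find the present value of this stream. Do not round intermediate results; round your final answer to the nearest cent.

PV of 3-year annuity: €22,000.00 × [1 − (1+0.128)^−3] / 0.128 = 52122.27291
Perpetuity value at year 3: €1,310.00 / 0.128 = 10234.37500
PV of perpetuity: 10234.37500 / (1+0.128)^3 = 7130.73057
Total PV = 52122.27291 + 7130.73057 = 59253.00348

€59253.00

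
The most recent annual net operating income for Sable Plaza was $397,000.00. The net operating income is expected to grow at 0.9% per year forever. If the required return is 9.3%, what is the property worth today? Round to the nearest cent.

D₁ = D₀ × (1 + g) = $397,000.00 × 1.009 = $400,573.0000
Growing perpetuity: P = D₁ / (r − g) = $400,573.0000 / (0.093 − 0.009) = $4,768,726.19

$4768726.19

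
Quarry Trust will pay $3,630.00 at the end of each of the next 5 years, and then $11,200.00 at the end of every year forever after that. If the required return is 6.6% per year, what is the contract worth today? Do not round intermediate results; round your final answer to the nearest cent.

$138323.20

PV of 5-year annuity: $3,630.00 × [1 − (1+0.066)^−5] / 0.066 = 15044.49114
Perpetuity value at year 5: $11,200.00 / 0.066 = 169696.96970
PV of perpetuity: 169696.96970 / (1+0.066)^5 = 123278.70502
Total PV = 15044.49114 + 123278.70502 = 138323.19616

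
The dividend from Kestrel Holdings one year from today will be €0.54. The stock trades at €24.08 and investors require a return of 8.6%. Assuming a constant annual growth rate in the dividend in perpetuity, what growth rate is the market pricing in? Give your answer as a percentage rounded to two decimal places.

6.36%

P = D₁/(r−g) ⇒ g = r − D₁/P = 0.086 − €0.54/€24.08 = 0.063575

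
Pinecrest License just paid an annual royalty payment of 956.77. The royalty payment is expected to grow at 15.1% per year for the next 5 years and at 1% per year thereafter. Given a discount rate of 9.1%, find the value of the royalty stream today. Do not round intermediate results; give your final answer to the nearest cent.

D_1 = 1101.24227
D_2 = 1267.52985
D_3 = 1458.92686
D_4 = 1679.22482
D_5 = 1932.78776
Terminal value at year 5: TV = D_5×(1+g_2)/(r−g_2) = 1952.11564/0.081 = 24100.19310
P_0 = D_1/(1+r)^1 + D_2/(1+r)^2 + D_3/(1+r)^3 + D_4/(1+r)^4 + D_5/(1+r)^5 + TV/(1+r)^5
    = 1009.38797 + 1064.89968 + 1123.46428 + 1185.24967 + 1250.43297 + 15591.81846 = 21225.25301

21225.25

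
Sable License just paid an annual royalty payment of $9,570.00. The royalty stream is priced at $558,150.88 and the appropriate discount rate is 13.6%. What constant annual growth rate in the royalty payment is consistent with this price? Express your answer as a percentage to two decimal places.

11.69%

P = D₀(1+g)/(r−g) ⇒ P(r−g) = D₀(1+g) ⇒ g(P+D₀) = P·r − D₀
g = (P·r − D₀)/(P + D₀) = ($558,150.88×0.136 − $9,570.00) / ($558,150.88 + $9,570.00) = 0.116851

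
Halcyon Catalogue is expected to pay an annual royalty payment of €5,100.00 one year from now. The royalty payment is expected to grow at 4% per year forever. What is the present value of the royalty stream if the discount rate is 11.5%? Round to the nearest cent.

Growing perpetuity: P = D₁ / (r − g) = €5,100.0000 / (0.115 − 0.04) = €68,000.00

€68000.00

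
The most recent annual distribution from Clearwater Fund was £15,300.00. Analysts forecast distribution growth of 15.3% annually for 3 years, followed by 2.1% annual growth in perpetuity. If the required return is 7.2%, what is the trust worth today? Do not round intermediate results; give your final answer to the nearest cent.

D_1 = 17640.90000
D_2 = 20339.95770
D_3 = 23451.97123
Terminal value at year 3: TV = D_3×(1+g_2)/(r−g_2) = 23944.46262/0.051 = 469499.26714
P_0 = D_1/(1+r)^1 + D_2/(1+r)^2 + D_3/(1+r)^3 + TV/(1+r)^3
    = 16456.06343 + 17699.47867 + 19036.84600 + 381110.19146 = 434302.57957

£434302.58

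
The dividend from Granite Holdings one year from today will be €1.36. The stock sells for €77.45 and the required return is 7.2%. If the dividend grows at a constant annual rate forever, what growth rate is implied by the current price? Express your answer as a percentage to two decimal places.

5.44%

P = D₁/(r−g) ⇒ g = r − D₁/P = 0.072 − €1.36/€77.45 = 0.054440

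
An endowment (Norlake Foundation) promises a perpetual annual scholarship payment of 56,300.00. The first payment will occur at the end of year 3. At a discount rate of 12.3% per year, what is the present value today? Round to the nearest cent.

Value at end of year 2: C / r = 56,300.00 / 0.123 = 457,723.5772
Discount to today: PV = 457,723.5772 / (1 + 0.123)^2 = 457,723.5772 / 1.261129 = 362,947.47

362947.47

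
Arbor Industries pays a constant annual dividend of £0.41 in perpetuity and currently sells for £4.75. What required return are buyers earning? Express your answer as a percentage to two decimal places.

8.63%

P = C/r ⇒ r = C/P = £0.41/£4.75 = 0.086316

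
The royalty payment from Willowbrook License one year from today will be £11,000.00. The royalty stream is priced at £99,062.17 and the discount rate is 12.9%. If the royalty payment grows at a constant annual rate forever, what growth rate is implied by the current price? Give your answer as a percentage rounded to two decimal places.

P = D₁/(r−g) ⇒ g = r − D₁/P = 0.129 − £11,000.00/£99,062.17 = 0.017959

1.80%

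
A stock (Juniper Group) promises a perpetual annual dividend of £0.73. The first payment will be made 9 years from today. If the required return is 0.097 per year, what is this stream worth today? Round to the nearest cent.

Value at end of year 8: C / r = £0.73 / 0.097 = £7.5258
Discount to today: PV = £7.5258 / (1 + 0.097)^8 = £7.5258 / 2.097264 = £3.59

£3.59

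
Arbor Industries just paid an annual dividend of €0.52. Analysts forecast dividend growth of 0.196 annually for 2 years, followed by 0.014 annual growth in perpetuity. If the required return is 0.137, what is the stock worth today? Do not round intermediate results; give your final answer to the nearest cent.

€5.87

D_1 = 0.62192
D_2 = 0.74382
Terminal value at year 2: TV = D_2×(1+g_2)/(r−g_2) = 0.75423/0.123 = 6.13195
P_0 = D_1/(1+r)^1 + D_2/(1+r)^2 + TV/(1+r)^2
    = 0.54698 + 0.57537 + 4.74327 = 5.86562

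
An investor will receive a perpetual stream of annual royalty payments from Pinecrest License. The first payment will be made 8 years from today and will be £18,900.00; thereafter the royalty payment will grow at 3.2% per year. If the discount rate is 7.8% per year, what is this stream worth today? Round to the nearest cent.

£242869.31

Value at end of year 7: C₁ / (r − g) = £18,900.00 / (0.078 − 0.032) = £410,869.5652
Discount to today: PV = £410,869.5652 / (1 + 0.078)^7 = £410,869.5652 / 1.691731 = £242,869.31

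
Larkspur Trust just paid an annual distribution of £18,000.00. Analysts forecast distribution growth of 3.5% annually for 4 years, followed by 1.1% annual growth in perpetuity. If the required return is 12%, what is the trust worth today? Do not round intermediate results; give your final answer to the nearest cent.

D_1 = 18630.00000
D_2 = 19282.05000
D_3 = 19956.92175
D_4 = 20655.41401
Terminal value at year 4: TV = D_4×(1+g_2)/(r−g_2) = 20882.62357/0.109 = 191583.70243
P_0 = D_1/(1+r)^1 + D_2/(1+r)^2 + D_3/(1+r)^3 + D_4/(1+r)^4 + TV/(1+r)^4
    = 16633.92857 + 15371.53221 + 14204.94271 + 13126.88902 + 121754.90642 = 181092.19893

£181092.20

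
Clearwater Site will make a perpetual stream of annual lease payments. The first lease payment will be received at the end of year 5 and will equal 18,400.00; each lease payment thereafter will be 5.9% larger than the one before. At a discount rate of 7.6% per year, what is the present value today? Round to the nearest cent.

Value at end of year 4: C₁ / (r − g) = 18,400.00 / (0.076 − 0.059) = 1,082,352.9412
Discount to today: PV = 1,082,352.9412 / (1 + 0.076)^4 = 1,082,352.9412 / 1.340445 = 807,457.77

807457.77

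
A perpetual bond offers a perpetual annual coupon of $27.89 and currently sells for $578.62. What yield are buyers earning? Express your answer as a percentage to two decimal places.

P = C/r ⇒ r = C/P = $27.89/$578.62 = 0.048201

4.82%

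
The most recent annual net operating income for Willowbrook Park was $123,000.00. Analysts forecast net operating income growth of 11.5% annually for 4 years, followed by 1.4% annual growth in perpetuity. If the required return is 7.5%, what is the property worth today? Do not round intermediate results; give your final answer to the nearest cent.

$2905851.59

D_1 = 137145.00000
D_2 = 152916.67500
D_3 = 170502.09262
D_4 = 190109.83328
Terminal value at year 4: TV = D_4×(1+g_2)/(r−g_2) = 192771.37094/0.061 = 3160186.40890
P_0 = D_1/(1+r)^1 + D_2/(1+r)^2 + D_3/(1+r)^3 + D_4/(1+r)^4 + TV/(1+r)^4
    = 127576.74419 + 132323.78583 + 137247.46158 + 142354.34387 + 2366349.25717 = 2905851.59265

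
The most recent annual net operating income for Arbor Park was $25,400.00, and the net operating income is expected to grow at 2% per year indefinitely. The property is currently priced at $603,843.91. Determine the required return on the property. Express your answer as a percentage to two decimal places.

6.29%

D₁ = $25,400.00 × 1.02 = $25,908.0000
P = D₁/(r − g) ⇒ r = D₁/P + g = $25,908.0000/$603,843.91 + 0.02 = 0.042905 + 0.02 = 0.062905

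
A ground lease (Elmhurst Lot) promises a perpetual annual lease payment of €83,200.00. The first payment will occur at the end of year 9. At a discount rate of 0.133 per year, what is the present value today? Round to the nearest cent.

€230373.44

Value at end of year 8: C / r = €83,200.00 / 0.133 = €625,563.9098
Discount to today: PV = €625,563.9098 / (1 + 0.133)^8 = €625,563.9098 / 2.715434 = €230,373.44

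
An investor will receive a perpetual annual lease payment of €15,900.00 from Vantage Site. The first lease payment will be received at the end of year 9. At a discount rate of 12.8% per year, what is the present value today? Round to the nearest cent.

€47393.02

Value at end of year 8: C / r = €15,900.00 / 0.128 = €124,218.7500
Discount to today: PV = €124,218.7500 / (1 + 0.128)^8 = €124,218.7500 / 2.621035 = €47,393.02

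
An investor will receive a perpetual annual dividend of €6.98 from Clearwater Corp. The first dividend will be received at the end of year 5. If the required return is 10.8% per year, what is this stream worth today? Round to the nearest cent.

Value at end of year 4: C / r = €6.98 / 0.108 = €64.6296
Discount to today: PV = €64.6296 / (1 + 0.108)^4 = €64.6296 / 1.507159 = €42.88

€42.88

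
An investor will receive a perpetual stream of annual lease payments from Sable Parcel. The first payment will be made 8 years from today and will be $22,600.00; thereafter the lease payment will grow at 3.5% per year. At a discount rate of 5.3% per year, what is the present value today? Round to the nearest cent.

Value at end of year 7: C₁ / (r − g) = $22,600.00 / (0.053 − 0.035) = $1,255,555.5556
Discount to today: PV = $1,255,555.5556 / (1 + 0.053)^7 = $1,255,555.5556 / 1.435485 = $874,656.11

$874656.11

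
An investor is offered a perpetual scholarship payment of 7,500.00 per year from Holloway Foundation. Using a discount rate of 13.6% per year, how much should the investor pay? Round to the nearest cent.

Level perpetuity: PV = C / r = 7,500.00 / 0.136 = 55,147.06

55147.06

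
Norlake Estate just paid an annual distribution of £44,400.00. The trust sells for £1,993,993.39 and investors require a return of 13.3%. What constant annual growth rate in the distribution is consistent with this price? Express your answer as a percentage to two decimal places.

10.83%

P = D₀(1+g)/(r−g) ⇒ P(r−g) = D₀(1+g) ⇒ g(P+D₀) = P·r − D₀
g = (P·r − D₀)/(P + D₀) = (£1,993,993.39×0.133 − £44,400.00) / (£1,993,993.39 + £44,400.00) = 0.108321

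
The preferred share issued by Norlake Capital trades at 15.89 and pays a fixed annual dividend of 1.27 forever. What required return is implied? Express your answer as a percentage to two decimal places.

7.99%

P = C/r ⇒ r = C/P = 1.27/15.89 = 0.079924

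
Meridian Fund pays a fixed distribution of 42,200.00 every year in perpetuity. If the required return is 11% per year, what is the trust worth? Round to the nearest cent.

Level perpetuity: PV = C / r = 42,200.00 / 0.11 = 383,636.36

383636.36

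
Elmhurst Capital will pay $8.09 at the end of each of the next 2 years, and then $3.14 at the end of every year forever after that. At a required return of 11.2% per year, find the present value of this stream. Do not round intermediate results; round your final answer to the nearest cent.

$36.49

PV of 2-year annuity: $8.09 × [1 − (1+0.112)^−2] / 0.112 = 13.81761
Perpetuity value at year 2: $3.14 / 0.112 = 28.03571
PV of perpetuity: 28.03571 / (1+0.112)^2 = 22.67264
Total PV = 13.81761 + 22.67264 = 36.49025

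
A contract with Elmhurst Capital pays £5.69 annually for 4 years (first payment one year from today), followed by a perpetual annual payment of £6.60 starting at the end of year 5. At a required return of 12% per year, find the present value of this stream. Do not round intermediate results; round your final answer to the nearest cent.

PV of 4-year annuity: £5.69 × [1 − (1+0.12)^−4] / 0.12 = 17.28252
Perpetuity value at year 4: £6.60 / 0.12 = 55.00000
PV of perpetuity: 55.00000 / (1+0.12)^4 = 34.95349
Total PV = 17.28252 + 34.95349 = 52.23601

£52.24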